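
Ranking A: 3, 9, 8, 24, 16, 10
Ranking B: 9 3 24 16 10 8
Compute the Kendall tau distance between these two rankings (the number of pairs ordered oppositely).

4 discordant pairs

Assign each item its position (1..6) in the first ordering, then rewrite the second ordering as that position sequence:
positions: 3→1, 9→2, 8→3, 24→4, 16→5, 10→6
second ordering as positions: [2, 1, 4, 5, 6, 3]
Discordant pairs = inversions in this position sequence.
2: 1 → 1
1: 0
4: 3 → 1
5: 3 → 1
6: 3 → 1
3: 0
Total: 1 + 0 + 1 + 1 + 1 + 0 = 4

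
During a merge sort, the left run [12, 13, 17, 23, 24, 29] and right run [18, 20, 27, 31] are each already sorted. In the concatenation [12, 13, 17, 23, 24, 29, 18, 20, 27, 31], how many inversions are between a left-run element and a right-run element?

There are 7 split inversions.

Count, for every r in R, how many entries of L exceed r:
r = 18: 23, 24, 29 → 3
r = 20: 23, 24, 29 → 3
r = 27: 29 → 1
r = 31: none → 0
Cross-inversions: 3 + 3 + 1 + 0 = 7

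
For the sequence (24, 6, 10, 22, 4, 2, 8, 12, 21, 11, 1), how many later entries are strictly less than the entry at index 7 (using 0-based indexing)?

2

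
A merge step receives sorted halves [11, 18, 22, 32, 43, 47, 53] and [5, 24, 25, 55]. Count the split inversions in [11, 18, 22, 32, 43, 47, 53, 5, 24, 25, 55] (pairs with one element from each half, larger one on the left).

15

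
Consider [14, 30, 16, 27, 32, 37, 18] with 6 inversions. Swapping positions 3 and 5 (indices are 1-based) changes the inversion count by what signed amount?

+3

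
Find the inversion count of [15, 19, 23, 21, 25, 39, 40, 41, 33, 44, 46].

4 out-of-order pairs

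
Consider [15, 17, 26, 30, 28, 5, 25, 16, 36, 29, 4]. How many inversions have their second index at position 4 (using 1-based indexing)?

The element at index 4 is 30.
Elements before it: 15, 17, 26
None of them are larger than 30.

0 such elements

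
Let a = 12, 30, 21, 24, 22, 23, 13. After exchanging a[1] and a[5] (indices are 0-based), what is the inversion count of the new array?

8

Positions 1 and 5 hold 30 and 23; after swapping, the array is [12, 23, 21, 24, 22, 30, 13].
Sweep left to right; for each value list the smaller values that follow it:
12 → none → 0
23 → 21, 22, 13 → 3
21 → 13 → 1
24 → 22, 13 → 2
22 → 13 → 1
30 → 13 → 1
13 → none → 0
Sum: 0 + 3 + 1 + 2 + 1 + 1 + 0 = 8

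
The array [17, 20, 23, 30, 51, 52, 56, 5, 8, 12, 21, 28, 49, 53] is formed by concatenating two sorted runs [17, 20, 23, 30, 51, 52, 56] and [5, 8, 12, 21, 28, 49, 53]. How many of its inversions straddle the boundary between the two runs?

34

Count, for every r in R, how many entries of L exceed r:
r = 5: 17, 20, 23, 30, 51, 52, 56 → 7
r = 8: 17, 20, 23, 30, 51, 52, 56 → 7
r = 12: 17, 20, 23, 30, 51, 52, 56 → 7
r = 21: 23, 30, 51, 52, 56 → 5
r = 28: 30, 51, 52, 56 → 4
r = 49: 51, 52, 56 → 3
r = 53: 56 → 1
Cross-inversions: 7 + 7 + 7 + 5 + 4 + 3 + 1 = 34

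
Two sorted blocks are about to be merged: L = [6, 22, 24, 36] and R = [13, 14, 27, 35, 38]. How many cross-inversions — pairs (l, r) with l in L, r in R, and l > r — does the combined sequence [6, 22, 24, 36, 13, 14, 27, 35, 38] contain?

Count, for every r in R, how many entries of L exceed r:
r = 13: 22, 24, 36 → 3
r = 14: 22, 24, 36 → 3
r = 27: 36 → 1
r = 35: 36 → 1
r = 38: none → 0
Cross-inversions: 3 + 3 + 1 + 1 + 0 = 8

Cross-inversions: 8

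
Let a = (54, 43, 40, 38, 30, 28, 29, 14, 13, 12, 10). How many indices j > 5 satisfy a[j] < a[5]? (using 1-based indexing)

The element at index 5 is 30.
Elements after it: 28, 29, 14, 13, 12, 10
Those smaller than 30: 28, 29, 14, 13, 12, 10

6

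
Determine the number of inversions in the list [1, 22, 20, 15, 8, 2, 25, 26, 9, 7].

Sweep left to right; for each value list the smaller values that follow it:
1 → none → 0
22 → 20, 15, 8, 2, 9, 7 → 6
20 → 15, 8, 2, 9, 7 → 5
15 → 8, 2, 9, 7 → 4
8 → 2, 7 → 2
2 → none → 0
25 → 9, 7 → 2
26 → 9, 7 → 2
9 → 7 → 1
7 → none → 0
Sum: 0 + 6 + 5 + 4 + 2 + 0 + 2 + 2 + 1 + 0 = 22

There are 22 inversions.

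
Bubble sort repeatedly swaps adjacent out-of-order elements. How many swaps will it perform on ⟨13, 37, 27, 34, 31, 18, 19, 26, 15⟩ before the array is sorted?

There are 23 adjacent swaps.

Minimum adjacent swaps = number of inversions (each swap of adjacent out-of-order elements removes one inversion and no swap can remove more).
Count inversions — for each element, later elements that are smaller:
13: none → 0
37: 27, 34, 31, 18, 19, 26, 15 → 7
27: 18, 19, 26, 15 → 4
34: 31, 18, 19, 26, 15 → 5
31: 18, 19, 26, 15 → 4
18: 15 → 1
19: 15 → 1
26: 15 → 1
15: none → 0
Total inversions: 0 + 7 + 4 + 5 + 4 + 1 + 1 + 1 + 0 = 23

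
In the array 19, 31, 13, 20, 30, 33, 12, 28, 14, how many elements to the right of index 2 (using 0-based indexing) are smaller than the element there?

The element at index 2 is 13.
Elements after it: 20, 30, 33, 12, 28, 14
Those smaller than 13: 12

1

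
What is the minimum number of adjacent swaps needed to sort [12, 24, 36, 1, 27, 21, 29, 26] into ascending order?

There are 11 adjacent swaps.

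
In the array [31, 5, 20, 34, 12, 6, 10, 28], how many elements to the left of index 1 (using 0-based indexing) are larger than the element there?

1 such element

The element at index 1 is 5.
Elements before it: 31
Those larger than 5: 31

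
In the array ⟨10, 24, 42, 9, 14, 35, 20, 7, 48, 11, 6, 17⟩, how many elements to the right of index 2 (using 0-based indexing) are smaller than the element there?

The element at index 2 is 42.
Elements after it: 9, 14, 35, 20, 7, 48, 11, 6, 17
Those smaller than 42: 9, 14, 35, 20, 7, 11, 6, 17

8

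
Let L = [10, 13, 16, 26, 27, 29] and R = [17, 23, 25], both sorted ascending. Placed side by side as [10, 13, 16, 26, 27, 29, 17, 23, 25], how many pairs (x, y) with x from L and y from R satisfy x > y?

9 cross-inversions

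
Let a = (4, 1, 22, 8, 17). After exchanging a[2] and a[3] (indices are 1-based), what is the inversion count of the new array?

4 inversions

Positions 2 and 3 hold 1 and 22; after swapping, the array is [4, 22, 1, 8, 17].
Count, for each position, how many later elements it exceeds:
4 → 1 → 1
22 → 1, 8, 17 → 3
1 → none → 0
8 → none → 0
17 → none → 0
Sum: 1 + 3 + 0 + 0 + 0 = 4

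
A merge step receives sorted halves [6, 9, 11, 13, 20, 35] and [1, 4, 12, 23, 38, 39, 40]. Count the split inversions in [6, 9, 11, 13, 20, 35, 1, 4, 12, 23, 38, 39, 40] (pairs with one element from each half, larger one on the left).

16 cross-inversions

Take each right-half value and tally the left-half values above it:
r = 1: 6, 9, 11, 13, 20, 35 → 6
r = 4: 6, 9, 11, 13, 20, 35 → 6
r = 12: 13, 20, 35 → 3
r = 23: 35 → 1
r = 38: none → 0
r = 39: none → 0
r = 40: none → 0
Cross-inversions: 6 + 6 + 3 + 1 + 0 + 0 + 0 = 16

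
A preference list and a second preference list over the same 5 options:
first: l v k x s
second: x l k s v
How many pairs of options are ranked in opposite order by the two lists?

Assign each item its position (1..5) in the first ordering, then rewrite the second ordering as that position sequence:
positions: l→1, v→2, k→3, x→4, s→5
second ordering as positions: [4, 1, 3, 5, 2]
Discordant pairs = inversions in this position sequence.
4: 1, 3, 2 → 3
1: 0
3: 2 → 1
5: 2 → 1
2: 0
Total: 3 + 0 + 1 + 1 + 0 = 5

5 pairs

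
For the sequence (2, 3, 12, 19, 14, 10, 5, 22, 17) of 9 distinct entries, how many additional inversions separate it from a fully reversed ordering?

26

Maximum inversions for 9 distinct elements is C(9, 2) = 9·8/2 = 36.
Current inversions — for each element, count later smaller elements:
2: 0
3: 0
12: 2
19: 4
14: 2
10: 1
5: 0
22: 1
17: 0
Current total: 0 + 0 + 2 + 4 + 2 + 1 + 0 + 1 + 0 = 10
Shortfall: 36 − 10 = 26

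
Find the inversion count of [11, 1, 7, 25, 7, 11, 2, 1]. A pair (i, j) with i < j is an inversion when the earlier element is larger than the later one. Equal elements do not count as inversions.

Element-by-element contributions:
11: 5
1: 0
7: 2
25: 4
7: 2
11: 2
2: 1
1: 0
Sum: 5 + 0 + 2 + 4 + 2 + 2 + 1 + 0 = 16

Inversions: 16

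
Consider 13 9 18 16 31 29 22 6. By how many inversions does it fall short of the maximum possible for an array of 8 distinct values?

Maximum inversions for 8 distinct elements is C(8, 2) = 8·7/2 = 28.
Current inversions — for each element, count later smaller elements:
13: 2
9: 1
18: 2
16: 1
31: 3
29: 2
22: 1
6: 0
Current total: 2 + 1 + 2 + 1 + 3 + 2 + 1 + 0 = 12
Shortfall: 28 − 12 = 16

16 inversions short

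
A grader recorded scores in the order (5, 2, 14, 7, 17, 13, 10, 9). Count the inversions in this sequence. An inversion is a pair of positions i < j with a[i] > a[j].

11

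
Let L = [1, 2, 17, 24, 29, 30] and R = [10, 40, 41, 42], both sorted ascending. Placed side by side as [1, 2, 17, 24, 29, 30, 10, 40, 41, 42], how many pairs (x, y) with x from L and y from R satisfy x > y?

Take each right-half value and tally the left-half values above it:
r = 10: 17, 24, 29, 30 → 4
r = 40: none → 0
r = 41: none → 0
r = 42: none → 0
Cross-inversions: 4 + 0 + 0 + 0 = 4

4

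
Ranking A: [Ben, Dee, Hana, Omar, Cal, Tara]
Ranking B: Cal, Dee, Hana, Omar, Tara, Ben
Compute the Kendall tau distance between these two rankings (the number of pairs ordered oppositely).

8

Assign each item its position (1..6) in the first ordering, then rewrite the second ordering as that position sequence:
positions: Ben→1, Dee→2, Hana→3, Omar→4, Cal→5, Tara→6
second ordering as positions: [5, 2, 3, 4, 6, 1]
Discordant pairs = inversions in this position sequence.
5: 2, 3, 4, 1 → 4
2: 1 → 1
3: 1 → 1
4: 1 → 1
6: 1 → 1
1: 0
Total: 4 + 1 + 1 + 1 + 1 + 0 = 8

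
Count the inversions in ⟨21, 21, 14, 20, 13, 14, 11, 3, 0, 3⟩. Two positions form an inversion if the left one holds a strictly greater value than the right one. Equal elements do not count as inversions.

Out-of-order pairs: 39

Sweep left to right; for each value list the smaller values that follow it:
21: 8
21: 8
14: 5
20: 6
13: 4
14: 4
11: 3
3: 1
0: 0
3: 0
Sum: 8 + 8 + 5 + 6 + 4 + 4 + 3 + 1 + 0 + 0 = 39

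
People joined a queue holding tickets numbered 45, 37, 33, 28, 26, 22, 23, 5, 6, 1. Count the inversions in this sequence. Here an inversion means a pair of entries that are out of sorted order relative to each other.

Element-by-element contributions:
45 → 37, 33, 28, 26, 22, 23, 5, 6, 1 → 9
37 → 33, 28, 26, 22, 23, 5, 6, 1 → 8
33 → 28, 26, 22, 23, 5, 6, 1 → 7
28 → 26, 22, 23, 5, 6, 1 → 6
26 → 22, 23, 5, 6, 1 → 5
22 → 5, 6, 1 → 3
23 → 5, 6, 1 → 3
5 → 1 → 1
6 → 1 → 1
1 → none → 0
Sum: 9 + 8 + 7 + 6 + 5 + 3 + 3 + 1 + 1 + 0 = 43

43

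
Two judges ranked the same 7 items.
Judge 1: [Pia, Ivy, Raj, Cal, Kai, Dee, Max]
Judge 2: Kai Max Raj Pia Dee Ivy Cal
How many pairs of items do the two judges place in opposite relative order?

13 discordant pairs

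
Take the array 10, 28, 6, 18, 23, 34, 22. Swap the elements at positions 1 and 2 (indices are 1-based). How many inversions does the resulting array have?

8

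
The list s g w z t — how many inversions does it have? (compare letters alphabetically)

Inversions: 3

Sweep left to right; for each value list the smaller values that follow it:
s: 1
g: 0
w: 1
z: 1
t: 0
Sum: 1 + 0 + 1 + 1 + 0 = 3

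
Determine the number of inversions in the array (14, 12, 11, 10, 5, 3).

15 out-of-order pairs

Count, for each position, how many later elements it exceeds:
14 → 12, 11, 10, 5, 3 → 5
12 → 11, 10, 5, 3 → 4
11 → 10, 5, 3 → 3
10 → 5, 3 → 2
5 → 3 → 1
3 → none → 0
Sum: 5 + 4 + 3 + 2 + 1 + 0 = 15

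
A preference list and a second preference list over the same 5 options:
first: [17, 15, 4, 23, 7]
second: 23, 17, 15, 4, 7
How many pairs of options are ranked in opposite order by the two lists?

3

Assign each item its position (1..5) in the first ordering, then rewrite the second ordering as that position sequence:
positions: 17→1, 15→2, 4→3, 23→4, 7→5
second ordering as positions: [4, 1, 2, 3, 5]
Discordant pairs = inversions in this position sequence.
4: 1, 2, 3 → 3
1: 0
2: 0
3: 0
5: 0
Total: 3 + 0 + 0 + 0 + 0 = 3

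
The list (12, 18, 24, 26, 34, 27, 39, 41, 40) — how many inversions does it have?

Out-of-order pairs: 2

For each element, count later entries that are smaller:
12: 0
18: 0
24: 0
26: 0
34: 1
27: 0
39: 0
41: 1
40: 0
Sum: 0 + 0 + 0 + 0 + 1 + 0 + 0 + 1 + 0 = 2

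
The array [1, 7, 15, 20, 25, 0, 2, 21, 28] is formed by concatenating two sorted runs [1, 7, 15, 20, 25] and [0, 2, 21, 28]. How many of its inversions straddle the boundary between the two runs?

Take each right-half value and tally the left-half values above it:
r = 0: 1, 7, 15, 20, 25 → 5
r = 2: 7, 15, 20, 25 → 4
r = 21: 25 → 1
r = 28: none → 0
Cross-inversions: 5 + 4 + 1 + 0 = 10

10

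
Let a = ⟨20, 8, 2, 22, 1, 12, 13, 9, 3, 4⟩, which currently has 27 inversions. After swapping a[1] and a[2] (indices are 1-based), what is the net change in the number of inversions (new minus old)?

-1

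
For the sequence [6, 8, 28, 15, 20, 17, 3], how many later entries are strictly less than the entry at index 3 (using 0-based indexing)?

The element at index 3 is 15.
Elements after it: 20, 17, 3
Those smaller than 15: 3

1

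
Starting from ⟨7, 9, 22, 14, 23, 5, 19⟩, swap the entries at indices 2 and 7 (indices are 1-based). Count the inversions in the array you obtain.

11

Positions 2 and 7 hold 9 and 19; after swapping, the array is [7, 19, 22, 14, 23, 5, 9].
Count, for each position, how many later elements it exceeds:
7 → 5 → 1
19 → 14, 5, 9 → 3
22 → 14, 5, 9 → 3
14 → 5, 9 → 2
23 → 5, 9 → 2
5 → none → 0
9 → none → 0
Sum: 1 + 3 + 3 + 2 + 2 + 0 + 0 = 11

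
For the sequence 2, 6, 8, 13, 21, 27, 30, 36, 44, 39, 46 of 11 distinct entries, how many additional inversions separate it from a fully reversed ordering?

54 inversions short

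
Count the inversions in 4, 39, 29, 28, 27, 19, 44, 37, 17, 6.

Count, for each position, how many later elements it exceeds:
4: 0
39: 7
29: 5
28: 4
27: 3
19: 2
44: 3
37: 2
17: 1
6: 0
Sum: 0 + 7 + 5 + 4 + 3 + 2 + 3 + 2 + 1 + 0 = 27

27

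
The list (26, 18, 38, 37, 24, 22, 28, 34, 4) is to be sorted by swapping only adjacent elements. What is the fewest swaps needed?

21

Minimum adjacent swaps = number of inversions (each swap of adjacent out-of-order elements removes one inversion and no swap can remove more).
Count inversions — for each element, later elements that are smaller:
26: 18, 24, 22, 4 → 4
18: 4 → 1
38: 37, 24, 22, 28, 34, 4 → 6
37: 24, 22, 28, 34, 4 → 5
24: 22, 4 → 2
22: 4 → 1
28: 4 → 1
34: 4 → 1
4: none → 0
Total inversions: 4 + 1 + 6 + 5 + 2 + 1 + 1 + 1 + 0 = 21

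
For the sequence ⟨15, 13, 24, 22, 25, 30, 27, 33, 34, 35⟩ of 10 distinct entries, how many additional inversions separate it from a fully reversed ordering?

Maximum inversions for 10 distinct elements is C(10, 2) = 10·9/2 = 45.
Current inversions — for each element, count later smaller elements:
15: 1
13: 0
24: 1
22: 0
25: 0
30: 1
27: 0
33: 0
34: 0
35: 0
Current total: 1 + 0 + 1 + 0 + 0 + 1 + 0 + 0 + 0 + 0 = 3
Shortfall: 45 − 3 = 42

42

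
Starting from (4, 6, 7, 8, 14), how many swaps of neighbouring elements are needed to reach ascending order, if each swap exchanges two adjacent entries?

0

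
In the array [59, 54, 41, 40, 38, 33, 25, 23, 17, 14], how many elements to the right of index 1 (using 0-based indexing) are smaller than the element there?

The element at index 1 is 54.
Elements after it: 41, 40, 38, 33, 25, 23, 17, 14
Those smaller than 54: 41, 40, 38, 33, 25, 23, 17, 14

8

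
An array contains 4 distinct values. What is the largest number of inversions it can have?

The maximum occurs when the array is in strictly decreasing order: every one of the C(4, 2) pairs is inverted.
C(4, 2) = 4·3/2 = 6

6 inversions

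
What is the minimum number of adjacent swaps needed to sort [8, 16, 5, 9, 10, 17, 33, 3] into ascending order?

Minimum adjacent swaps = number of inversions (each swap of adjacent out-of-order elements removes one inversion and no swap can remove more).
Count inversions — for each element, later elements that are smaller:
8: 5, 3 → 2
16: 5, 9, 10, 3 → 4
5: 3 → 1
9: 3 → 1
10: 3 → 1
17: 3 → 1
33: 3 → 1
3: none → 0
Total inversions: 2 + 4 + 1 + 1 + 1 + 1 + 1 + 0 = 11

There are 11 adjacent swaps.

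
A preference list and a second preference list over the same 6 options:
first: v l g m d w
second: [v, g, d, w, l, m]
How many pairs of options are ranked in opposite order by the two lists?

Assign each item its position (1..6) in the first ordering, then rewrite the second ordering as that position sequence:
positions: v→1, l→2, g→3, m→4, d→5, w→6
second ordering as positions: [1, 3, 5, 6, 2, 4]
Discordant pairs = inversions in this position sequence.
1: 0
3: 2 → 1
5: 2, 4 → 2
6: 2, 4 → 2
2: 0
4: 0
Total: 0 + 1 + 2 + 2 + 0 + 0 = 5

5 pairs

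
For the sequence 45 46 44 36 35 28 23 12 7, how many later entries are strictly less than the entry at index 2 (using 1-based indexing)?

7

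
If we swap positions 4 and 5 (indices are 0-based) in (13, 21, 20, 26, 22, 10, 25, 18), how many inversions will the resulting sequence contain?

Inversions: 12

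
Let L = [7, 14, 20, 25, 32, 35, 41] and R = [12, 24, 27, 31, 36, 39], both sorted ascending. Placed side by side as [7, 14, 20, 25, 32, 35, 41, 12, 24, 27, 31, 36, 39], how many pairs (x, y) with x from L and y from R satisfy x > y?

There are 18 split inversions.

Take each right-half value and tally the left-half values above it:
r = 12: 14, 20, 25, 32, 35, 41 → 6
r = 24: 25, 32, 35, 41 → 4
r = 27: 32, 35, 41 → 3
r = 31: 32, 35, 41 → 3
r = 36: 41 → 1
r = 39: 41 → 1
Cross-inversions: 6 + 4 + 3 + 3 + 1 + 1 = 18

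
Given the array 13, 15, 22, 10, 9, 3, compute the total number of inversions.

12 out-of-order pairs

For each element, count later entries that are smaller:
13: 3
15: 3
22: 3
10: 2
9: 1
3: 0
Sum: 3 + 3 + 3 + 2 + 1 + 0 = 12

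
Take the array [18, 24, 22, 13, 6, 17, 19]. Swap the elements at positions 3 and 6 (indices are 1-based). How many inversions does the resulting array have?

Positions 3 and 6 hold 22 and 17; after swapping, the array is [18, 24, 17, 13, 6, 22, 19].
Sweep left to right; for each value list the smaller values that follow it:
18 → 17, 13, 6 → 3
24 → 17, 13, 6, 22, 19 → 5
17 → 13, 6 → 2
13 → 6 → 1
6 → none → 0
22 → 19 → 1
19 → none → 0
Sum: 3 + 5 + 2 + 1 + 0 + 1 + 0 = 12

12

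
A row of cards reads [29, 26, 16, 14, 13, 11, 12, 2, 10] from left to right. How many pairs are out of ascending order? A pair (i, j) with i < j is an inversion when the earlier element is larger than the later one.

For each element, count later entries that are smaller:
29: 8
26: 7
16: 6
14: 5
13: 4
11: 2
12: 2
2: 0
10: 0
Sum: 8 + 7 + 6 + 5 + 4 + 2 + 2 + 0 + 0 = 34

34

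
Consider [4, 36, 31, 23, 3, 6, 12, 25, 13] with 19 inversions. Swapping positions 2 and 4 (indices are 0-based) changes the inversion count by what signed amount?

-3

Positions 2 and 4 hold 31 and 3; after swapping, the array is [4, 36, 3, 23, 31, 6, 12, 25, 13].
Count, for each position, how many later elements it exceeds:
4 → 3 → 1
36 → 3, 23, 31, 6, 12, 25, 13 → 7
3 → none → 0
23 → 6, 12, 13 → 3
31 → 6, 12, 25, 13 → 4
6 → none → 0
12 → none → 0
25 → 13 → 1
13 → none → 0
Sum: 1 + 7 + 0 + 3 + 4 + 0 + 0 + 1 + 0 = 16
Change: 16 − 19 = -3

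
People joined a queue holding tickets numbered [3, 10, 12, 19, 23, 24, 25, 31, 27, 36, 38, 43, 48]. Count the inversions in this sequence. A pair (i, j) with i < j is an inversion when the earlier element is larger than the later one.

1 inversion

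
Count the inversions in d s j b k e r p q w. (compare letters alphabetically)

13 inversions

Count, for each position, how many later elements it exceeds:
d → b → 1
s → j, b, k, e, r, p, q → 7
j → b, e → 2
b → none → 0
k → e → 1
e → none → 0
r → p, q → 2
p → none → 0
q → none → 0
w → none → 0
Sum: 1 + 7 + 2 + 0 + 1 + 0 + 2 + 0 + 0 + 0 = 13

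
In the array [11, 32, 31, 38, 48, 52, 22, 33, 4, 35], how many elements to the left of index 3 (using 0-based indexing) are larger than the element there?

The element at index 3 is 38.
Elements before it: 11, 32, 31
None of them are larger than 38.

0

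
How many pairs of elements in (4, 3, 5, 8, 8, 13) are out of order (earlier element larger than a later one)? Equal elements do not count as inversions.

Inversion pairs (indices are 1-based):
(1,2): 4 > 3
That's 1 pair.

1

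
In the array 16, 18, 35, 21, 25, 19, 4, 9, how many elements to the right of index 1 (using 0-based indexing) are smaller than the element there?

2

The element at index 1 is 18.
Elements after it: 35, 21, 25, 19, 4, 9
Those smaller than 18: 4, 9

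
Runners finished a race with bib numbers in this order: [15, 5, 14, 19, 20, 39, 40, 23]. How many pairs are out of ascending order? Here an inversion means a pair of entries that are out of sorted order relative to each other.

4

Element-by-element contributions:
15 → 5, 14 → 2
5 → none → 0
14 → none → 0
19 → none → 0
20 → none → 0
39 → 23 → 1
40 → 23 → 1
23 → none → 0
Sum: 2 + 0 + 0 + 0 + 0 + 1 + 1 + 0 = 4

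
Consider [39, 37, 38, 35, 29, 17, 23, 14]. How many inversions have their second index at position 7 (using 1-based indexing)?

The element at index 7 is 23.
Elements before it: 39, 37, 38, 35, 29, 17
Those larger than 23: 39, 37, 38, 35, 29

5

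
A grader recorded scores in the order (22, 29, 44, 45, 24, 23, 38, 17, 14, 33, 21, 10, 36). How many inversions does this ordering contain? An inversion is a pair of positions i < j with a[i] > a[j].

49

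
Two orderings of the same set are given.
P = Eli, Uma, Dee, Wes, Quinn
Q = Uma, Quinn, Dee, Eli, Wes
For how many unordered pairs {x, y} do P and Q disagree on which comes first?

5

Assign each item its position (1..5) in the first ordering, then rewrite the second ordering as that position sequence:
positions: Eli→1, Uma→2, Dee→3, Wes→4, Quinn→5
second ordering as positions: [2, 5, 3, 1, 4]
Discordant pairs = inversions in this position sequence.
2: 1 → 1
5: 3, 1, 4 → 3
3: 1 → 1
1: 0
4: 0
Total: 1 + 3 + 1 + 0 + 0 = 5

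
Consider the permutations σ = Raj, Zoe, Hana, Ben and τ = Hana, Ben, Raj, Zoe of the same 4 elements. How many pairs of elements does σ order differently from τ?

Assign each item its position (1..4) in the first ordering, then rewrite the second ordering as that position sequence:
positions: Raj→1, Zoe→2, Hana→3, Ben→4
second ordering as positions: [3, 4, 1, 2]
Discordant pairs = inversions in this position sequence.
3: 1, 2 → 2
4: 1, 2 → 2
1: 0
2: 0
Total: 2 + 2 + 0 + 0 = 4

4 discordant pairs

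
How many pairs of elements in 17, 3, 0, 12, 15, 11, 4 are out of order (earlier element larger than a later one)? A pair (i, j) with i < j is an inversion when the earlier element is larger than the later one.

12

Listing every pair i<j with a[i]>a[j] (using 1-based positions):
(1,2): 17 > 3
(1,3): 17 > 0
(1,4): 17 > 12
(1,5): 17 > 15
(1,6): 17 > 11
(1,7): 17 > 4
(2,3): 3 > 0
(4,6): 12 > 11
(4,7): 12 > 4
(5,6): 15 > 11
(5,7): 15 > 4
(6,7): 11 > 4
That's 12 pairs.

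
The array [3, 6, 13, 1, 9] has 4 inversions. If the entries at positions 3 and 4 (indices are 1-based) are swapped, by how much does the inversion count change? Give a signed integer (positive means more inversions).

Positions 3 and 4 hold 13 and 1; after swapping, the array is [3, 6, 1, 13, 9].
Element-by-element contributions:
3: 1
6: 1
1: 0
13: 1
9: 0
Sum: 1 + 1 + 0 + 1 + 0 = 3
Change: 3 − 4 = -1

-1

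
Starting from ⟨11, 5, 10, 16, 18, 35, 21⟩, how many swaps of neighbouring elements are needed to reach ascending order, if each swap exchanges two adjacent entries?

3

The minimum number of adjacent swaps to sort an array equals its inversion count, since every such swap removes exactly one inversion.
Count inversions — for each element, later elements that are smaller:
11: 5, 10 → 2
5: none → 0
10: none → 0
16: none → 0
18: none → 0
35: 21 → 1
21: none → 0
Total inversions: 2 + 0 + 0 + 0 + 0 + 1 + 0 = 3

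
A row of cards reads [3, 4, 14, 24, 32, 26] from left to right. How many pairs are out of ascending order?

1

Inversion pairs (indices are 0-based):
(4,5): 32 > 26
That's 1 pair.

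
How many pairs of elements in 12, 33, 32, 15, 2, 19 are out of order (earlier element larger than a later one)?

9

Listing every pair i<j with a[i]>a[j] (using 1-based positions):
(1,5): 12 > 2
(2,3): 33 > 32
(2,4): 33 > 15
(2,5): 33 > 2
(2,6): 33 > 19
(3,4): 32 > 15
(3,5): 32 > 2
(3,6): 32 > 19
(4,5): 15 > 2
That's 9 pairs.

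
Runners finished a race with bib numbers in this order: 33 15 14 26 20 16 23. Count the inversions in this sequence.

Listing every pair i<j with a[i]>a[j] (using 0-based positions):
(0,1): 33 > 15
(0,2): 33 > 14
(0,3): 33 > 26
(0,4): 33 > 20
(0,5): 33 > 16
(0,6): 33 > 23
(1,2): 15 > 14
(3,4): 26 > 20
(3,5): 26 > 16
(3,6): 26 > 23
(4,5): 20 > 16
That's 11 pairs.

There are 11 out-of-order pairs.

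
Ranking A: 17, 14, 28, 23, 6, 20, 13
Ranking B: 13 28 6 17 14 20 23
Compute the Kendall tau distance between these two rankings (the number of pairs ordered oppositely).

12

Assign each item its position (1..7) in the first ordering, then rewrite the second ordering as that position sequence:
positions: 17→1, 14→2, 28→3, 23→4, 6→5, 20→6, 13→7
second ordering as positions: [7, 3, 5, 1, 2, 6, 4]
Discordant pairs = inversions in this position sequence.
7: 3, 5, 1, 2, 6, 4 → 6
3: 1, 2 → 2
5: 1, 2, 4 → 3
1: 0
2: 0
6: 4 → 1
4: 0
Total: 6 + 2 + 3 + 0 + 0 + 1 + 0 = 12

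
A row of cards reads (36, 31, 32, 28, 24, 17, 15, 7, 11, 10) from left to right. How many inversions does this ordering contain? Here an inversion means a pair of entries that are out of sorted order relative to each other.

Sweep left to right; for each value list the smaller values that follow it:
36 → 31, 32, 28, 24, 17, 15, 7, 11, 10 → 9
31 → 28, 24, 17, 15, 7, 11, 10 → 7
32 → 28, 24, 17, 15, 7, 11, 10 → 7
28 → 24, 17, 15, 7, 11, 10 → 6
24 → 17, 15, 7, 11, 10 → 5
17 → 15, 7, 11, 10 → 4
15 → 7, 11, 10 → 3
7 → none → 0
11 → 10 → 1
10 → none → 0
Sum: 9 + 7 + 7 + 6 + 5 + 4 + 3 + 0 + 1 + 0 = 42

42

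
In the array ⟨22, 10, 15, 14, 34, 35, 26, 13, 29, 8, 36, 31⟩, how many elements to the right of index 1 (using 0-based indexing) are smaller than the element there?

1

The element at index 1 is 10.
Elements after it: 15, 14, 34, 35, 26, 13, 29, 8, 36, 31
Those smaller than 10: 8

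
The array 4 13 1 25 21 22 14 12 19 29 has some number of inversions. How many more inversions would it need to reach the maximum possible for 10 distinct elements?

Maximum inversions for 10 distinct elements is C(10, 2) = 10·9/2 = 45.
Current inversions — for each element, count later smaller elements:
4: 1
13: 2
1: 0
25: 5
21: 3
22: 3
14: 1
12: 0
19: 0
29: 0
Current total: 1 + 2 + 0 + 5 + 3 + 3 + 1 + 0 + 0 + 0 = 15
Shortfall: 45 − 15 = 30

30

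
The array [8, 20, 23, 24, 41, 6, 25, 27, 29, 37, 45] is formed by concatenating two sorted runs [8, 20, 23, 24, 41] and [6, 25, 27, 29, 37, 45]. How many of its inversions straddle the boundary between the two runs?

Take each right-half value and tally the left-half values above it:
r = 6: 8, 20, 23, 24, 41 → 5
r = 25: 41 → 1
r = 27: 41 → 1
r = 29: 41 → 1
r = 37: 41 → 1
r = 45: none → 0
Cross-inversions: 5 + 1 + 1 + 1 + 1 + 0 = 9

9 split inversions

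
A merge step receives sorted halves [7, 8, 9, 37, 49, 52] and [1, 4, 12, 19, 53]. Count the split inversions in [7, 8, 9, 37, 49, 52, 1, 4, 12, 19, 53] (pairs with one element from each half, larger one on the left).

Count, for every r in R, how many entries of L exceed r:
r = 1: 7, 8, 9, 37, 49, 52 → 6
r = 4: 7, 8, 9, 37, 49, 52 → 6
r = 12: 37, 49, 52 → 3
r = 19: 37, 49, 52 → 3
r = 53: none → 0
Cross-inversions: 6 + 6 + 3 + 3 + 0 = 18

18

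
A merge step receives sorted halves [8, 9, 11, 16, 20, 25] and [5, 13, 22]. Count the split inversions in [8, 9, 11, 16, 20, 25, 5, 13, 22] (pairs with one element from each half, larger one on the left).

10 cross-inversions

For each element r of the right run, count left-run elements greater than r:
r = 5: 8, 9, 11, 16, 20, 25 → 6
r = 13: 16, 20, 25 → 3
r = 22: 25 → 1
Cross-inversions: 6 + 3 + 1 = 10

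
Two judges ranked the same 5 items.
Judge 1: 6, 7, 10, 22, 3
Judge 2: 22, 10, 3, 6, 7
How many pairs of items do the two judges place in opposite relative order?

7 discordant pairs

Assign each item its position (1..5) in the first ordering, then rewrite the second ordering as that position sequence:
positions: 6→1, 7→2, 10→3, 22→4, 3→5
second ordering as positions: [4, 3, 5, 1, 2]
Discordant pairs = inversions in this position sequence.
4: 3, 1, 2 → 3
3: 1, 2 → 2
5: 1, 2 → 2
1: 0
2: 0
Total: 3 + 2 + 2 + 0 + 0 = 7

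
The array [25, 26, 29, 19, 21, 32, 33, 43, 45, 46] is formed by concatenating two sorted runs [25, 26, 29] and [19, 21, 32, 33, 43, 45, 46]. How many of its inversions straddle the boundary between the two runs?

6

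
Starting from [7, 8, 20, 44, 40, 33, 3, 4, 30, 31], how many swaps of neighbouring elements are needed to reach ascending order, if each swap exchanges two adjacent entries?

21

Each adjacent swap fixes exactly one inversion, so the minimum swap count equals the number of inversions.
Count inversions — for each element, later elements that are smaller:
7: 3, 4 → 2
8: 3, 4 → 2
20: 3, 4 → 2
44: 40, 33, 3, 4, 30, 31 → 6
40: 33, 3, 4, 30, 31 → 5
33: 3, 4, 30, 31 → 4
3: none → 0
4: none → 0
30: none → 0
31: none → 0
Total inversions: 2 + 2 + 2 + 6 + 5 + 4 + 0 + 0 + 0 + 0 = 21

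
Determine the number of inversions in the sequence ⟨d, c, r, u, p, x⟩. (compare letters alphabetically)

3 inversions

Count, for each position, how many later elements it exceeds:
d: 1
c: 0
r: 1
u: 1
p: 0
x: 0
Sum: 1 + 0 + 1 + 1 + 0 + 0 = 3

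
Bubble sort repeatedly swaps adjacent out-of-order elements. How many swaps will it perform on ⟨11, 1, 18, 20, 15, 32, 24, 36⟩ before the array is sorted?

4

Minimum adjacent swaps = number of inversions (each swap of adjacent out-of-order elements removes one inversion and no swap can remove more).
Count inversions — for each element, later elements that are smaller:
11: 1 → 1
1: none → 0
18: 15 → 1
20: 15 → 1
15: none → 0
32: 24 → 1
24: none → 0
36: none → 0
Total inversions: 1 + 0 + 1 + 1 + 0 + 1 + 0 + 0 = 4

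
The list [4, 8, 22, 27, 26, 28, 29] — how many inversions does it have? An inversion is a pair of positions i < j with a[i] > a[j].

Listing every pair i<j with a[i]>a[j] (using 0-based positions):
(3,4): 27 > 26
That's 1 pair.

Inversions: 1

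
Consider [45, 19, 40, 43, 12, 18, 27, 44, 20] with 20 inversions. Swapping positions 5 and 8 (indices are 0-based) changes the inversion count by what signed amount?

Positions 5 and 8 hold 18 and 20; after swapping, the array is [45, 19, 40, 43, 12, 20, 27, 44, 18].
For each element, count later entries that are smaller:
45: 8
19: 2
40: 4
43: 4
12: 0
20: 1
27: 1
44: 1
18: 0
Sum: 8 + 2 + 4 + 4 + 0 + 1 + 1 + 1 + 0 = 21
Change: 21 − 20 = +1

+1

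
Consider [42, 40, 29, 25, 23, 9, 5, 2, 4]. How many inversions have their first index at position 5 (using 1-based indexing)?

4 such elements

The element at index 5 is 23.
Elements after it: 9, 5, 2, 4
Those smaller than 23: 9, 5, 2, 4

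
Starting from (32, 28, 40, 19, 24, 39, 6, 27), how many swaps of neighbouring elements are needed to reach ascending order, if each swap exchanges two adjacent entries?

18 swaps

Each adjacent swap fixes exactly one inversion, so the minimum swap count equals the number of inversions.
Count inversions — for each element, later elements that are smaller:
32: 28, 19, 24, 6, 27 → 5
28: 19, 24, 6, 27 → 4
40: 19, 24, 39, 6, 27 → 5
19: 6 → 1
24: 6 → 1
39: 6, 27 → 2
6: none → 0
27: none → 0
Total inversions: 5 + 4 + 5 + 1 + 1 + 2 + 0 + 0 = 18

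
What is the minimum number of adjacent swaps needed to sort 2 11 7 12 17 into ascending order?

The minimum number of adjacent swaps to sort an array equals its inversion count, since every such swap removes exactly one inversion.
Count inversions — for each element, later elements that are smaller:
2: none → 0
11: 7 → 1
7: none → 0
12: none → 0
17: none → 0
Total inversions: 0 + 1 + 0 + 0 + 0 = 1

There is 1 swap.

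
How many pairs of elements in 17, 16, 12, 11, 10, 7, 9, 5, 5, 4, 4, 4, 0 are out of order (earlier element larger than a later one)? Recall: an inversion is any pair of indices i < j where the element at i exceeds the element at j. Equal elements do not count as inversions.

73

For each element, count later entries that are smaller:
17: 12
16: 11
12: 10
11: 9
10: 8
7: 6
9: 6
5: 4
5: 4
4: 1
4: 1
4: 1
0: 0
Sum: 12 + 11 + 10 + 9 + 8 + 6 + 6 + 4 + 4 + 1 + 1 + 1 + 0 = 73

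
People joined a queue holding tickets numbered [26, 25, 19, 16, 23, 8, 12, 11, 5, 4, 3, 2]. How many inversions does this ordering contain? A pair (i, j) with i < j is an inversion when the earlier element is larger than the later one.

Out-of-order pairs: 62

Sweep left to right; for each value list the smaller values that follow it:
26: 11
25: 10
19: 8
16: 7
23: 7
8: 4
12: 5
11: 4
5: 3
4: 2
3: 1
2: 0
Sum: 11 + 10 + 8 + 7 + 7 + 4 + 5 + 4 + 3 + 2 + 1 + 0 = 62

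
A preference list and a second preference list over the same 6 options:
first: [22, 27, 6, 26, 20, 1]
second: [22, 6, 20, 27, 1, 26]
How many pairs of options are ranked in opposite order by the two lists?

4

Assign each item its position (1..6) in the first ordering, then rewrite the second ordering as that position sequence:
positions: 22→1, 27→2, 6→3, 26→4, 20→5, 1→6
second ordering as positions: [1, 3, 5, 2, 6, 4]
Discordant pairs = inversions in this position sequence.
1: 0
3: 2 → 1
5: 2, 4 → 2
2: 0
6: 4 → 1
4: 0
Total: 0 + 1 + 2 + 0 + 1 + 0 = 4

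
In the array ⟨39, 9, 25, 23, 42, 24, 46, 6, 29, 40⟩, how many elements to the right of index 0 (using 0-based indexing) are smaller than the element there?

6

The element at index 0 is 39.
Elements after it: 9, 25, 23, 42, 24, 46, 6, 29, 40
Those smaller than 39: 9, 25, 23, 24, 6, 29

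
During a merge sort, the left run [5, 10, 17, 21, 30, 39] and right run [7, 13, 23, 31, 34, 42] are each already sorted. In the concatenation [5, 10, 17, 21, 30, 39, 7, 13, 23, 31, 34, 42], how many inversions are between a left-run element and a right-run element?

For each element r of the right run, count left-run elements greater than r:
r = 7: 10, 17, 21, 30, 39 → 5
r = 13: 17, 21, 30, 39 → 4
r = 23: 30, 39 → 2
r = 31: 39 → 1
r = 34: 39 → 1
r = 42: none → 0
Cross-inversions: 5 + 4 + 2 + 1 + 1 + 0 = 13

13 cross-inversions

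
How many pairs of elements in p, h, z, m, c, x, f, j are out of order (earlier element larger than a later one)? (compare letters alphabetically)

Element-by-element contributions:
p → h, m, c, f, j → 5
h → c, f → 2
z → m, c, x, f, j → 5
m → c, f, j → 3
c → none → 0
x → f, j → 2
f → none → 0
j → none → 0
Sum: 5 + 2 + 5 + 3 + 0 + 2 + 0 + 0 = 17

17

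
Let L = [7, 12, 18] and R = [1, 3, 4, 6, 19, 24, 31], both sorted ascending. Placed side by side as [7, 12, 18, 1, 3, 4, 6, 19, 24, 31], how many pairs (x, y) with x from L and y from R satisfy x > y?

For each element r of the right run, count left-run elements greater than r:
r = 1: 7, 12, 18 → 3
r = 3: 7, 12, 18 → 3
r = 4: 7, 12, 18 → 3
r = 6: 7, 12, 18 → 3
r = 19: none → 0
r = 24: none → 0
r = 31: none → 0
Cross-inversions: 3 + 3 + 3 + 3 + 0 + 0 + 0 = 12

12 cross-inversions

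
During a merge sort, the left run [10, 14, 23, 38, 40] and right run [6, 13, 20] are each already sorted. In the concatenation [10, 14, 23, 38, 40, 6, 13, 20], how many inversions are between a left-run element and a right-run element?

12

For each element r of the right run, count left-run elements greater than r:
r = 6: 10, 14, 23, 38, 40 → 5
r = 13: 14, 23, 38, 40 → 4
r = 20: 23, 38, 40 → 3
Cross-inversions: 5 + 4 + 3 = 12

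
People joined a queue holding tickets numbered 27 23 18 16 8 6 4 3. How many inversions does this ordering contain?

For each element, count later entries that are smaller:
27: 7
23: 6
18: 5
16: 4
8: 3
6: 2
4: 1
3: 0
Sum: 7 + 6 + 5 + 4 + 3 + 2 + 1 + 0 = 28

28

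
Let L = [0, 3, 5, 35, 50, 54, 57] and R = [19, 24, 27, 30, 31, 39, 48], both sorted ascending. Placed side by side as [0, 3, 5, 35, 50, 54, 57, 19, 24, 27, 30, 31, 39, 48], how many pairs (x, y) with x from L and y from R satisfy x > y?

For each element r of the right run, count left-run elements greater than r:
r = 19: 35, 50, 54, 57 → 4
r = 24: 35, 50, 54, 57 → 4
r = 27: 35, 50, 54, 57 → 4
r = 30: 35, 50, 54, 57 → 4
r = 31: 35, 50, 54, 57 → 4
r = 39: 50, 54, 57 → 3
r = 48: 50, 54, 57 → 3
Cross-inversions: 4 + 4 + 4 + 4 + 4 + 3 + 3 = 26

Split inversions: 26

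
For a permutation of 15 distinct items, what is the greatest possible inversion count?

The maximum occurs when the array is in strictly decreasing order: every one of the C(15, 2) pairs is inverted.
C(15, 2) = 15·14/2 = 105

105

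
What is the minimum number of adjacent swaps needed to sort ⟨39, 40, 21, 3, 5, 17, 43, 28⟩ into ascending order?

The minimum number of adjacent swaps to sort an array equals its inversion count, since every such swap removes exactly one inversion.
Count inversions — for each element, later elements that are smaller:
39: 21, 3, 5, 17, 28 → 5
40: 21, 3, 5, 17, 28 → 5
21: 3, 5, 17 → 3
3: none → 0
5: none → 0
17: none → 0
43: 28 → 1
28: none → 0
Total inversions: 5 + 5 + 3 + 0 + 0 + 0 + 1 + 0 = 14

14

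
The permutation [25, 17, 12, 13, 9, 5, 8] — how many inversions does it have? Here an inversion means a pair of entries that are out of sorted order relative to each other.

19

Element-by-element contributions:
25: 6
17: 5
12: 3
13: 3
9: 2
5: 0
8: 0
Sum: 6 + 5 + 3 + 3 + 2 + 0 + 0 = 19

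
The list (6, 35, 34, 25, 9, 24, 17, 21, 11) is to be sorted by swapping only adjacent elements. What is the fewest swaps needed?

Each adjacent swap fixes exactly one inversion, so the minimum swap count equals the number of inversions.
Count inversions — for each element, later elements that are smaller:
6: none → 0
35: 34, 25, 9, 24, 17, 21, 11 → 7
34: 25, 9, 24, 17, 21, 11 → 6
25: 9, 24, 17, 21, 11 → 5
9: none → 0
24: 17, 21, 11 → 3
17: 11 → 1
21: 11 → 1
11: none → 0
Total inversions: 0 + 7 + 6 + 5 + 0 + 3 + 1 + 1 + 0 = 23

23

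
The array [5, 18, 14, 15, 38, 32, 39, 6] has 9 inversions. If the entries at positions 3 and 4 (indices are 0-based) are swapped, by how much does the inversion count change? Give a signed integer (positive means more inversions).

+1

Positions 3 and 4 hold 15 and 38; after swapping, the array is [5, 18, 14, 38, 15, 32, 39, 6].
Sweep left to right; for each value list the smaller values that follow it:
5 → none → 0
18 → 14, 15, 6 → 3
14 → 6 → 1
38 → 15, 32, 6 → 3
15 → 6 → 1
32 → 6 → 1
39 → 6 → 1
6 → none → 0
Sum: 0 + 3 + 1 + 3 + 1 + 1 + 1 + 0 = 10
Change: 10 − 9 = +1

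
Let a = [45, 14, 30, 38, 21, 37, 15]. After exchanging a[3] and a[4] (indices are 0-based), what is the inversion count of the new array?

12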